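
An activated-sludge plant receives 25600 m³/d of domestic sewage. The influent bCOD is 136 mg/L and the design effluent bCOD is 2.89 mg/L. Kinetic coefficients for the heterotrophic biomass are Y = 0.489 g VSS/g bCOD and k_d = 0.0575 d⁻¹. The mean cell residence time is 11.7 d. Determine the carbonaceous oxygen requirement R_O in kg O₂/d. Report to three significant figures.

The observed yield is Y_obs = Y/(1 + k_d·θ_c) = 0.489 / (1 + 0.0575 × 11.7) = 0.489 / 1.673 = 0.2923 g VSS per g bCOD removed.
Mass of bCOD removed per day: Q(S₀ − S) = 25600 × 133.1 g/m³ = 3408 kg/d.
Biomass synthesised: P_X = Y_obs × 3408 = 996.2 kg VSS/d.
Carbonaceous O₂ demand = substrate oxidised − cell-mass equivalent = 3408 − 1.42 × 996.2 = 1993 kg O₂/d.

R_O ≈ 1990 kg O₂/d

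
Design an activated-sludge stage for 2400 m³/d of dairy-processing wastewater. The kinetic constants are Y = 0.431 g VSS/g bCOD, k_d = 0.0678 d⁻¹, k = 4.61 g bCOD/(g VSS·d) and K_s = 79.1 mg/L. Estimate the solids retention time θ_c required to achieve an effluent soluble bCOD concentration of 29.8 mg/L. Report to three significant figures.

From 1/θ_c = Y·k·S/(K_s + S) − k_d: Y·k·S/(K_s+S) = 0.431 × 4.61 × 29.8 / (79.1 + 29.8) = 0.5437 d⁻¹.
θ_c = 1/(μ − k_d) = 1/(0.5437 − 0.0678) = 1/0.4759 = 2.101 d.

θ_c ≈ 2.10 d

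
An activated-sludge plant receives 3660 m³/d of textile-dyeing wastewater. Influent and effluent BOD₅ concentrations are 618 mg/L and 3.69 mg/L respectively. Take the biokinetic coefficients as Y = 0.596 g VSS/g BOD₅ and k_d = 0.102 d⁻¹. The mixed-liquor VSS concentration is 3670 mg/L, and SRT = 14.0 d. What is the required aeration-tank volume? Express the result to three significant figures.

Steady-state biomass mass balance: V·X·(1 + k_d·θ_c) = Y·Q·(S₀ − S)·θ_c, so V = 0.596 × 3660 × (618 − 3.69) × 14.0 / [3670 × (1 + 0.102 × 14.0)] = 1.88×10^7 / 8911 = 2105 m³.

V ≈ 2110 m³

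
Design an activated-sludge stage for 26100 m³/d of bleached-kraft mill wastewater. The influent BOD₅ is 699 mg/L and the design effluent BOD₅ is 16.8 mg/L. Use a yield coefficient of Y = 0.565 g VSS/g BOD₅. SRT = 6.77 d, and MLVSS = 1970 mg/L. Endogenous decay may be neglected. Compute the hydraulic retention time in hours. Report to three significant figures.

τ ≈ 31.8 h

V·X = Y·Q·ΔS·θ_c gives V = 0.565 × 26100 × (699 − 16.8) × 6.77 / 1970 = 34572 m³.
HRT = V/Q = 34572 m³ / 26100 m³·d⁻¹ = 1.325 d × 24 = 31.79 h.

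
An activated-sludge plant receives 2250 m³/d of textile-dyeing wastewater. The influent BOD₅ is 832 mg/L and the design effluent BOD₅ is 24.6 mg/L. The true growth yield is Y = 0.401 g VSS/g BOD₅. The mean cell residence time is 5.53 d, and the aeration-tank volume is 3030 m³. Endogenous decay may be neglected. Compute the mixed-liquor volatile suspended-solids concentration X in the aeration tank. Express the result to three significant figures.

X ≈ 1330 mg/L

Without decay, X = Y Q (S₀−S) θ_c / V = 0.401 × 2250 × (832 − 24.6) × 5.53 / 3030 = 1330 mg/L.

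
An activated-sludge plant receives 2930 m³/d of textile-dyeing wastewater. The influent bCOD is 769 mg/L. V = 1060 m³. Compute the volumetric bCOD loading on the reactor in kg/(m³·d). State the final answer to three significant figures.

L_v ≈ 2.13 kg bCOD/(m³·d)

Applied bCOD load per unit volume = Q·S₀/V = (2930 × 769/1000)/1060 = 2.126 kg bCOD·m⁻³·d⁻¹.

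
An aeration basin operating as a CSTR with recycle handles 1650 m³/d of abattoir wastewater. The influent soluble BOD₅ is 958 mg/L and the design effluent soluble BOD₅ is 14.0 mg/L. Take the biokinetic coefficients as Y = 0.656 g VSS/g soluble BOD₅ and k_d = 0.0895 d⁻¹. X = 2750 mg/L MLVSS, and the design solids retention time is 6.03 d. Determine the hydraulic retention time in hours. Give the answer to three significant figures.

Rearranging the biomass balance for a CMAS with decay, V = Y·Q·ΔS·θ_c / [X·(1+k_d θ_c)] = 0.656 × 1650 × (958 − 14.0) × 6.03 / [2750 × (1 + 0.0895 × 6.03)] = 6.16×10^6 / 4234 = 1455 m³.
Hydraulic retention time τ = V/Q = 1455 / 1650 = 0.8819 d = 21.17 h.

τ ≈ 21.2 h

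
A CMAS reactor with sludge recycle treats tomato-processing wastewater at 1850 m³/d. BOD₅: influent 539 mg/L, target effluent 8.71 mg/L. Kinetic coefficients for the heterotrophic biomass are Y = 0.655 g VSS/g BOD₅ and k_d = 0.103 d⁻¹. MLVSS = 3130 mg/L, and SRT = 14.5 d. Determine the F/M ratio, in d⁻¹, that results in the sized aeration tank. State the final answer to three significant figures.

F/M ≈ 0.267 d⁻¹

Steady-state biomass mass balance: V·X·(1 + k_d·θ_c) = Y·Q·(S₀ − S)·θ_c, so V = 0.655 × 1850 × (539 − 8.71) × 14.5 / [3130 × (1 + 0.103 × 14.5)] = 9.32×10^6 / 7805 = 1194 m³.
F/M = Q·S₀ / (V·X) = 1850 × 539 / (1194 × 3130) = 0.2669 g BOD₅·(g VSS·d)⁻¹.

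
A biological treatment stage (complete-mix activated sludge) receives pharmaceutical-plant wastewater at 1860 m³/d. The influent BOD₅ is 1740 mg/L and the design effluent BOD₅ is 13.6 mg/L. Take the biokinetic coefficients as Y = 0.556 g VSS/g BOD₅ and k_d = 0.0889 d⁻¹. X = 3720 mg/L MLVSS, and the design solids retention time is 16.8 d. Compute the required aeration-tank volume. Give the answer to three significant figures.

V ≈ 3230 m³

From the SRT design equation V = Y Q (S₀−S) θ_c / [X (1 + k_d θ_c)] = 0.556 × 1860 × (1740 − 13.6) × 16.8 / [3720 × (1 + 0.0889 × 16.8)] = 3×10^7 / 9276 = 3234 m³.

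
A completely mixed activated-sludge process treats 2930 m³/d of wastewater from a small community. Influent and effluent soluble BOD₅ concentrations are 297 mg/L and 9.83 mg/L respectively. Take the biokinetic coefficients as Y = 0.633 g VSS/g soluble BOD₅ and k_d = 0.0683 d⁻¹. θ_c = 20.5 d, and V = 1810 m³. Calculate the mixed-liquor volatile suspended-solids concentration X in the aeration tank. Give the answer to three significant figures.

From V·X·(1 + k_d·θ_c) = Y·Q·(S₀ − S)·θ_c: X = 0.633 × 2930 × (297 − 9.83) × 20.5 / [1810 × (1 + 0.0683 × 20.5)] = 2513 mg/L.

X ≈ 2510 mg/L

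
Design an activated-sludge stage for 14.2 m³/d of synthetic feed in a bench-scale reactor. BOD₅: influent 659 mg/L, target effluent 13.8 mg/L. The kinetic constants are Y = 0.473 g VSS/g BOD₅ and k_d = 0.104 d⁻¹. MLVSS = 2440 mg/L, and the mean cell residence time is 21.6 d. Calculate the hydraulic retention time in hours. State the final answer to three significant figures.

τ ≈ 20.0 h

Steady-state biomass mass balance: V·X·(1 + k_d·θ_c) = Y·Q·(S₀ − S)·θ_c, so V = 0.473 × 14.2 × (659 − 13.8) × 21.6 / [2440 × (1 + 0.104 × 21.6)] = 9.36×10^4 / 7921 = 11.82 m³.
HRT = V/Q = 11.82 m³ / 14.2 m³·d⁻¹ = 0.8322 d × 24 = 19.97 h.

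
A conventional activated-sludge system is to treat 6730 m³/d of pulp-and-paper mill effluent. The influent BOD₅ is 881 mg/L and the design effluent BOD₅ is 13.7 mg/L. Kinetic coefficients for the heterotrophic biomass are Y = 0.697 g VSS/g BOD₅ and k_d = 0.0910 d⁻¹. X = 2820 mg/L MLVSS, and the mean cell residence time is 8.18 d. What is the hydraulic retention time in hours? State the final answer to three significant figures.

From the SRT design equation V = Y Q (S₀−S) θ_c / [X (1 + k_d θ_c)] = 0.697 × 6730 × (881 − 13.7) × 8.18 / [2820 × (1 + 0.0910 × 8.18)] = 3.33×10^7 / 4919 = 6765 m³.
τ = V/Q = 6765/6730 = 1.005 d, or 24.13 h.

τ ≈ 24.1 h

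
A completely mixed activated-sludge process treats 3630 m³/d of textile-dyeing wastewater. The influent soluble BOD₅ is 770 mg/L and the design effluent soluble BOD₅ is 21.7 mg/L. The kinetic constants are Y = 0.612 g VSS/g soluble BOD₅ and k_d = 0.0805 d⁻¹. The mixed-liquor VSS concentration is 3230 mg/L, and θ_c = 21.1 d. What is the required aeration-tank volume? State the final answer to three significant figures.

Steady-state biomass mass balance: V·X·(1 + k_d·θ_c) = Y·Q·(S₀ − S)·θ_c, so V = 0.612 × 3630 × (770 − 21.7) × 21.1 / [3230 × (1 + 0.0805 × 21.1)] = 3.51×10^7 / 8716 = 4024 m³.

V ≈ 4020 m³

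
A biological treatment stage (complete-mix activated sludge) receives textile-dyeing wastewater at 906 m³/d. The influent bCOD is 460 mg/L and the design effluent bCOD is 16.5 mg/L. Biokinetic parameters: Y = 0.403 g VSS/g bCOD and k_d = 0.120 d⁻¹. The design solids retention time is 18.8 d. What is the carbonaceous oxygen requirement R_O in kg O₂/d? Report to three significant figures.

Y_obs = Y / (1 + k_d θ_c) = 0.403 / (1 + 0.120 × 18.8) = 0.403 / 3.256 = 0.1238.
ΔS = 460 − 16.5 = 443.5 mg/L, so the substrate removal rate is 906 × 443.5/1000 = 401.8 kg bCOD/d.
P_X = Y_obs·Q·(S₀ − S) = 0.1238 × 401.8 = 49.73 kg VSS/d.
R_O = Q·(S₀ − S) − 1.42·P_X = 401.8 − 1.42 × 49.73 = 331.2 kg O₂/d.

R_O ≈ 331 kg O₂/d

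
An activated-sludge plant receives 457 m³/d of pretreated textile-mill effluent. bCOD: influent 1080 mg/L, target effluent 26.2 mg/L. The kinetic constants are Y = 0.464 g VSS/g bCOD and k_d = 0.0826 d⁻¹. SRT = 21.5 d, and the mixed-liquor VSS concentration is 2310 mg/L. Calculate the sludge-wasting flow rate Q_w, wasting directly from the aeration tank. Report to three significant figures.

Steady-state biomass mass balance: V·X·(1 + k_d·θ_c) = Y·Q·(S₀ − S)·θ_c, so V = 0.464 × 457 × (1080 − 26.2) × 21.5 / [2310 × (1 + 0.0826 × 21.5)] = 4.8×10^6 / 6412 = 749.2 m³.
For wasting at MLVSS concentration, Q_w = V/θ_c = 749.2/21.5 = 34.85 m³/d.

Q_w ≈ 34.8 m³/d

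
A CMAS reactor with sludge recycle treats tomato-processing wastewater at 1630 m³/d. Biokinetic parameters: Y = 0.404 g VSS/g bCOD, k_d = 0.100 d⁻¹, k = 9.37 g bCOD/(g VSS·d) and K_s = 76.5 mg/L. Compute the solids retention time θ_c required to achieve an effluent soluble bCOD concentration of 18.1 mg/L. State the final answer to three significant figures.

θ_c ≈ 1.60 d

From 1/θ_c = Y·k·S/(K_s + S) − k_d: Y·k·S/(K_s+S) = 0.404 × 9.37 × 18.1 / (76.5 + 18.1) = 0.7243 d⁻¹.
1/θ_c = 0.7243 − 0.100 = 0.6243 d⁻¹, so θ_c = 1.602 d.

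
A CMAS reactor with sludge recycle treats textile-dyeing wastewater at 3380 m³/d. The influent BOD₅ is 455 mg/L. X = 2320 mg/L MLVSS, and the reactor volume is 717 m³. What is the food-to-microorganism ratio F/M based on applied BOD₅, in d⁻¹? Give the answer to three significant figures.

F/M ≈ 0.925 d⁻¹

F/M = Q·S₀ / (V·X) = 3380 × 455 / (717.0 × 2320) = 0.9245 g BOD₅·(g VSS·d)⁻¹.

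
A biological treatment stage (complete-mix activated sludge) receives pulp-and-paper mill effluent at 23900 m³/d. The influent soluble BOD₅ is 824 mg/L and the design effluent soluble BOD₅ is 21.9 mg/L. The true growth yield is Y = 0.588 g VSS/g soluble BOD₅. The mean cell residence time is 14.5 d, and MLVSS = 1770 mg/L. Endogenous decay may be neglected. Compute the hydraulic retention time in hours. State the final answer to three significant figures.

V·X = Y·Q·ΔS·θ_c gives V = 0.588 × 23900 × (824 − 21.9) × 14.5 / 1770 = 92342 m³.
HRT = V/Q = 92342 m³ / 23900 m³·d⁻¹ = 3.864 d × 24 = 92.73 h.

τ ≈ 92.7 h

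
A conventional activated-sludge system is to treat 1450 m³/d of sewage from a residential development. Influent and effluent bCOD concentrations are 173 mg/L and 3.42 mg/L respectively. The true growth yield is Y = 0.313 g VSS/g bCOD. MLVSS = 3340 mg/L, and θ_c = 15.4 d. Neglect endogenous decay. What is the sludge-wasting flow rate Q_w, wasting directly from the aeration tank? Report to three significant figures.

Biomass mass balance (decay neglected): V·X = Y·Q·(S₀ − S)·θ_c, so V = 0.313 × 1450 × (173 − 3.42) × 15.4 / 3340 = 354.9 m³.
For wasting at MLVSS concentration, Q_w = V/θ_c = 354.9/15.4 = 23.04 m³/d.

Q_w ≈ 23.0 m³/d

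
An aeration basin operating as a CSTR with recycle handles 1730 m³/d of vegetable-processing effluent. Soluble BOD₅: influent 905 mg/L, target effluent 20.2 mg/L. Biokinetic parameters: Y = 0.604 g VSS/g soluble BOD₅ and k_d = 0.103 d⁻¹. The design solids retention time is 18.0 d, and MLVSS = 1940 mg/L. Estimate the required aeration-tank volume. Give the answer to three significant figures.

From the SRT design equation V = Y Q (S₀−S) θ_c / [X (1 + k_d θ_c)] = 0.604 × 1730 × (905 − 20.2) × 18.0 / [1940 × (1 + 0.103 × 18.0)] = 1.66×10^7 / 5537 = 3006 m³.

V ≈ 3010 m³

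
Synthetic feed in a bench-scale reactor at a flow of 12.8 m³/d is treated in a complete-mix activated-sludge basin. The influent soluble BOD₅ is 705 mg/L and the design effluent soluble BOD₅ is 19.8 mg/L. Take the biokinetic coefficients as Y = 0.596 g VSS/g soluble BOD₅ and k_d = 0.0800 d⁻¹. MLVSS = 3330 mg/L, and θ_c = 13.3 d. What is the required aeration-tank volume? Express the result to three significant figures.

V ≈ 10.1 m³

Steady-state biomass mass balance: V·X·(1 + k_d·θ_c) = Y·Q·(S₀ − S)·θ_c, so V = 0.596 × 12.8 × (705 − 19.8) × 13.3 / [3330 × (1 + 0.0800 × 13.3)] = 6.95×10^4 / 6873 = 10.12 m³.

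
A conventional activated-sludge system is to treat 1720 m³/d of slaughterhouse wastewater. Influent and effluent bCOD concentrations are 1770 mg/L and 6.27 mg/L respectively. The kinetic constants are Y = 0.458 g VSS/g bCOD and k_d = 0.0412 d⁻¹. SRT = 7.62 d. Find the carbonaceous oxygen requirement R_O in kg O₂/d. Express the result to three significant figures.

R_O ≈ 1530 kg O₂/d

Observed yield with endogenous decay: Y_obs = Y / (1 + k_d·θ_c) = 0.458 / (1 + 0.0412 × 7.62) = 0.458 / 1.314 = 0.3486 g VSS/g bCOD.
Q·(S₀ − S) = 1720 × (1770 − 6.27) × 10⁻³ = 3034 kg/d removed.
Biomass synthesised: P_X = Y_obs × 3034 = 1057 kg VSS/d.
R_O = Q·ΔS − 1.42 P_X = 3034 − 1502 = 1532 kg O₂/d.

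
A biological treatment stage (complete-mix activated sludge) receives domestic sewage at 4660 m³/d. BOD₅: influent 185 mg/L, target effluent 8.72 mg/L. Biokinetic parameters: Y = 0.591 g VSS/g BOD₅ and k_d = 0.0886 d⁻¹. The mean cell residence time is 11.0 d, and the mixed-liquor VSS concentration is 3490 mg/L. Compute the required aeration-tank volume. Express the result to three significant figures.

V ≈ 775 m³

From the SRT design equation V = Y Q (S₀−S) θ_c / [X (1 + k_d θ_c)] = 0.591 × 4660 × (185 − 8.72) × 11.0 / [3490 × (1 + 0.0886 × 11.0)] = 5.34×10^6 / 6891 = 774.9 m³.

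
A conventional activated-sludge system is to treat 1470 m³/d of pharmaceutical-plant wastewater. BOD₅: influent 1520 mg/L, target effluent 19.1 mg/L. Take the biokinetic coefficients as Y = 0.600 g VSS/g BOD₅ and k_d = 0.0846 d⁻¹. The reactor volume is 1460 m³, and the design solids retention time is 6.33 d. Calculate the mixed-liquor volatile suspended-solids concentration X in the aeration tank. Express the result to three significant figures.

X ≈ 3740 mg/L

From V·X·(1 + k_d·θ_c) = Y·Q·(S₀ − S)·θ_c: X = 0.600 × 1470 × (1520 − 19.1) × 6.33 / [1460 × (1 + 0.0846 × 6.33)] = 3738 mg/L.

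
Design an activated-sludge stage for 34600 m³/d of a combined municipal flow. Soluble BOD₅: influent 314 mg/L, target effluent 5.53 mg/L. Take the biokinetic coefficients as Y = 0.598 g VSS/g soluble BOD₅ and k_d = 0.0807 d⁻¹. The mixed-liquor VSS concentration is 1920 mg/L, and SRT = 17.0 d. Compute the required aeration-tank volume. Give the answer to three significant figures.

From the SRT design equation V = Y Q (S₀−S) θ_c / [X (1 + k_d θ_c)] = 0.598 × 34600 × (314 − 5.53) × 17.0 / [1920 × (1 + 0.0807 × 17.0)] = 1.09×10^8 / 4554 = 23825 m³.

V ≈ 23800 m³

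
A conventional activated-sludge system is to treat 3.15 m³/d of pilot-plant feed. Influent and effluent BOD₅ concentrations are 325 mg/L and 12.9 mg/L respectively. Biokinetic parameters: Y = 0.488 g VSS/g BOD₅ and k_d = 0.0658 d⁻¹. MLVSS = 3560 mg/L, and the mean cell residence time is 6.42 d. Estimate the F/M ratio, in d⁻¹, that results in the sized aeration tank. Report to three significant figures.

Steady-state biomass mass balance: V·X·(1 + k_d·θ_c) = Y·Q·(S₀ − S)·θ_c, so V = 0.488 × 3.15 × (325 − 12.9) × 6.42 / [3560 × (1 + 0.0658 × 6.42)] = 3.08×10^3 / 5064 = 0.6082 m³.
Food-to-microorganism ratio F/M = Q S₀ / (V X) = 3.15 × 325 / (0.6082 × 3560) = 0.4728 d⁻¹.

F/M ≈ 0.473 d⁻¹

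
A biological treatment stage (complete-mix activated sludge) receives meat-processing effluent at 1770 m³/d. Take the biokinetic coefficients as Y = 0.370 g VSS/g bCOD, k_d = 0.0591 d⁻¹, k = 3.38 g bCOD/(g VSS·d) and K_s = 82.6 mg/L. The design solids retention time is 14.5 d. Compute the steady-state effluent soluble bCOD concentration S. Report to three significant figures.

For a completely mixed reactor with recycle the Lawrence–McCarty relation gives S = K_s·(1 + k_d·θ_c) / [θ_c·(Y·k − k_d) − 1] = 82.6 × (1 + 0.0591 × 14.5) / [14.5 × (0.370 × 3.38 − 0.0591) − 1] = 153.4 / 16.28 = 9.424 mg/L.

S ≈ 9.42 mg/L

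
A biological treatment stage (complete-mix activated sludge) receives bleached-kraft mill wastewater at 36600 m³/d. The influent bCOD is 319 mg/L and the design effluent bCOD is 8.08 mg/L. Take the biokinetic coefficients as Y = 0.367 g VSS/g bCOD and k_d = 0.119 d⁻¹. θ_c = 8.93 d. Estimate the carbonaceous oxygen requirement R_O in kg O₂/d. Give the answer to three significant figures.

R_O ≈ 8500 kg O₂/d

Correct the yield for decay: Y_obs = Y/(1 + k_d θ_c) = 0.367 / (1 + 0.119 × 8.93) = 0.367 / 2.063 = 0.1779.
Q·(S₀ − S) = 36600 × (319 − 8.08) × 10⁻³ = 11380 kg/d removed.
P_X = Y_obs·Q·(S₀ − S) = 0.1779 × 11380 = 2025 kg VSS/d.
R_O = Q·ΔS − 1.42 P_X = 11380 − 2875 = 8505 kg O₂/d.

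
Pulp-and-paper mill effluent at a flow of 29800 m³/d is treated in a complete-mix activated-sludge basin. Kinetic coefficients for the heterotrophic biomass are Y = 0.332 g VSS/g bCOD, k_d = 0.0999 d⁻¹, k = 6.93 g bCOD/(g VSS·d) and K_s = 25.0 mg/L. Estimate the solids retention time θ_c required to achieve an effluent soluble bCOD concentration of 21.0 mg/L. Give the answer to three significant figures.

θ_c ≈ 1.05 d

From 1/θ_c = Y·k·S/(K_s + S) − k_d: Y·k·S/(K_s+S) = 0.332 × 6.93 × 21.0 / (25.0 + 21.0) = 1.050 d⁻¹.
1/θ_c = 1.050 − 0.0999 = 0.9504 d⁻¹, so θ_c = 1.052 d.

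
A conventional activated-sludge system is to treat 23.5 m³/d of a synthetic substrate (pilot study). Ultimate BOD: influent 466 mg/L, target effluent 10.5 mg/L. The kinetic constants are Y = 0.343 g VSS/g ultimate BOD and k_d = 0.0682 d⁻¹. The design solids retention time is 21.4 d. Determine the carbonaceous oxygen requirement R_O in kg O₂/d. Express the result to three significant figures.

R_O ≈ 8.58 kg O₂/d

The observed yield is Y_obs = Y/(1 + k_d·θ_c) = 0.343 / (1 + 0.0682 × 21.4) = 0.343 / 2.459 = 0.1395 g VSS per g ultimate BOD removed.
ΔS = 466 − 10.5 = 455.5 mg/L, so the substrate removal rate is 23.5 × 455.5/1000 = 10.70 kg ultimate BOD/d.
P_X = Y_obs·Q·(S₀ − S) = 0.1395 × 10.70 = 1.493 kg VSS/d.
Carbonaceous O₂ demand = substrate oxidised − cell-mass equivalent = 10.70 − 1.42 × 1.493 = 8.584 kg O₂/d.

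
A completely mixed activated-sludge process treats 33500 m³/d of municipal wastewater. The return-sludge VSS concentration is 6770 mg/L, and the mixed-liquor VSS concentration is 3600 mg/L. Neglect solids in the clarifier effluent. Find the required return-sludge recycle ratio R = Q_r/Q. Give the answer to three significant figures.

Solids balance on the clarifier gives (1+R)X = R·X_r, so R = X/(X_r − X) = 3600 / (6770 − 3600) = 1.136.

R ≈ 1.14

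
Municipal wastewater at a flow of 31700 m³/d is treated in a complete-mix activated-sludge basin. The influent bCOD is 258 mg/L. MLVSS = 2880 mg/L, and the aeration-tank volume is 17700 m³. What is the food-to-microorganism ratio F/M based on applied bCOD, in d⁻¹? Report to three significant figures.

Food-to-microorganism ratio F/M = Q S₀ / (V X) = 31700 × 258 / (17700 × 2880) = 0.1604 d⁻¹.

F/M ≈ 0.160 d⁻¹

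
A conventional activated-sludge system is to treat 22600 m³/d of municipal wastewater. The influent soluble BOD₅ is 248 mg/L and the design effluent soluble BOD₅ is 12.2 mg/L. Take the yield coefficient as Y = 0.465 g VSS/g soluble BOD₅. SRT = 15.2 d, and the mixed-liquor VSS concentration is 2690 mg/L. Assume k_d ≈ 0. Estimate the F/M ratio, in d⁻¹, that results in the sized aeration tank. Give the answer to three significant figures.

With k_d = 0 the design equation reduces to V = Y Q (S₀−S) θ_c / X = 0.465 × 22600 × (248 − 12.2) × 15.2 / 2690 = 14002 m³.
Food-to-microorganism ratio F/M = Q S₀ / (V X) = 22600 × 248 / (14002 × 2690) = 0.1488 d⁻¹.

F/M ≈ 0.149 d⁻¹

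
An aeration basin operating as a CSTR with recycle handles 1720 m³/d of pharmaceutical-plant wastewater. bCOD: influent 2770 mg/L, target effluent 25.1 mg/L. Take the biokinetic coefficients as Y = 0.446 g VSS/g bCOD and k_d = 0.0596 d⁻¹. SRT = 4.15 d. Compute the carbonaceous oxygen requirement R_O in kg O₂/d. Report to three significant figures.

Correct the yield for decay: Y_obs = Y/(1 + k_d θ_c) = 0.446 / (1 + 0.0596 × 4.15) = 0.446 / 1.247 = 0.3576.
Mass of bCOD removed per day: Q(S₀ − S) = 1720 × 2745 g/m³ = 4721 kg/d.
Biomass synthesised: P_X = Y_obs × 4721 = 1688 kg VSS/d.
R_O = Q·ΔS − 1.42 P_X = 4721 − 2397 = 2324 kg O₂/d.

R_O ≈ 2320 kg O₂/d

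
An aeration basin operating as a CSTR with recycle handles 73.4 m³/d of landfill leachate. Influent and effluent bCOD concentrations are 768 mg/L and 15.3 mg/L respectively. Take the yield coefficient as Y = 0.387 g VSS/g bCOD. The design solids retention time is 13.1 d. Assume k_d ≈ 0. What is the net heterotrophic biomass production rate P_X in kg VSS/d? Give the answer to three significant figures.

P_X ≈ 21.4 kg VSS/d

Since k_d ≈ 0, Y_obs = Y = 0.387 g VSS/g bCOD.
Mass of bCOD removed per day: Q(S₀ − S) = 73.4 × 752.7 g/m³ = 55.25 kg/d.
So the net sludge growth is P_X = 0.3870 × 55.25 = 21.38 kg VSS/d.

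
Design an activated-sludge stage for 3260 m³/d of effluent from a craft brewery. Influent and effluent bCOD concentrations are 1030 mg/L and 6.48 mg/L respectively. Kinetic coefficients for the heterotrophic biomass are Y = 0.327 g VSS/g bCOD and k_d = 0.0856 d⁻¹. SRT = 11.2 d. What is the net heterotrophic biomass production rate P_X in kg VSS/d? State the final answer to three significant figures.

Y_obs = Y / (1 + k_d θ_c) = 0.327 / (1 + 0.0856 × 11.2) = 0.327 / 1.959 = 0.1669.
ΔS = 1030 − 6.48 = 1024 mg/L, so the substrate removal rate is 3260 × 1024/1000 = 3337 kg bCOD/d.
P_X = Y_obs · Q(S₀ − S) = 0.1669 × 3337 = 557.0 kg VSS/d.

P_X ≈ 557 kg VSS/d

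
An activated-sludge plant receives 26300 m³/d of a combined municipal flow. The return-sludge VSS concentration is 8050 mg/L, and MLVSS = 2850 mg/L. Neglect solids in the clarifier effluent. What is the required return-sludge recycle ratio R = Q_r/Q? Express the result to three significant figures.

Solids balance on the clarifier gives (1+R)X = R·X_r, so R = X/(X_r − X) = 2850 / (8050 − 2850) = 0.5481.

R ≈ 0.548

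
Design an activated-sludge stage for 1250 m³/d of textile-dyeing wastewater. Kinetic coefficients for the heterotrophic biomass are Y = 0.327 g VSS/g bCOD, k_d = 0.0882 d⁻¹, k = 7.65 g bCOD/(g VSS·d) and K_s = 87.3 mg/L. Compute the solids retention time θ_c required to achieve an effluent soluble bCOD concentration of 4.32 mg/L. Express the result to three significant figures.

Specific growth rate at S = 4.32 mg/L: μ = YkS/(K_s+S) = 0.327·7.65·4.32/(87.3+4.32) = 0.1180 d⁻¹.
Then 1/θ_c = μ − k_d = 0.1180 − 0.0882 = 0.02975 d⁻¹, giving θ_c = 33.61 d.

θ_c ≈ 33.6 d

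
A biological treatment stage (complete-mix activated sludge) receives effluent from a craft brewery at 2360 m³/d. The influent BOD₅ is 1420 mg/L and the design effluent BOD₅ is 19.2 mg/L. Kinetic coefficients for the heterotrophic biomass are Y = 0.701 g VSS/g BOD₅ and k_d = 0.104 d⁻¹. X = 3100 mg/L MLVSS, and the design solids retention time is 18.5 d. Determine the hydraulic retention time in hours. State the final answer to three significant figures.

Steady-state biomass mass balance: V·X·(1 + k_d·θ_c) = Y·Q·(S₀ − S)·θ_c, so V = 0.701 × 2360 × (1420 − 19.2) × 18.5 / [3100 × (1 + 0.104 × 18.5)] = 4.29×10^7 / 9064 = 4730 m³.
Hydraulic retention time τ = V/Q = 4730 / 2360 = 2.004 d = 48.10 h.

τ ≈ 48.1 h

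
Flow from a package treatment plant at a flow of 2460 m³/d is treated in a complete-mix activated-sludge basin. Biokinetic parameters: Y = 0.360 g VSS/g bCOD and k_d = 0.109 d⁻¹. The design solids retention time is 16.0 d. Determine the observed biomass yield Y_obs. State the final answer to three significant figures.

Y_obs ≈ 0.131 g VSS/g bCOD

The observed yield is Y_obs = Y/(1 + k_d·θ_c) = 0.360 / (1 + 0.109 × 16.0) = 0.360 / 2.744 = 0.1312 g VSS per g bCOD removed.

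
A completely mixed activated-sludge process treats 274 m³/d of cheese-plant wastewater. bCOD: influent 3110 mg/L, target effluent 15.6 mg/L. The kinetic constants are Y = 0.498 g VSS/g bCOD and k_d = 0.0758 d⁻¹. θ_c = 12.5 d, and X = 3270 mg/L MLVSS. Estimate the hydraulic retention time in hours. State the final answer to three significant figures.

τ ≈ 72.6 h

Rearranging the biomass balance for a CMAS with decay, V = Y·Q·ΔS·θ_c / [X·(1+k_d θ_c)] = 0.498 × 274 × (3110 − 15.6) × 12.5 / [3270 × (1 + 0.0758 × 12.5)] = 5.28×10^6 / 6368 = 828.8 m³.
HRT = V/Q = 828.8 m³ / 274 m³·d⁻¹ = 3.025 d × 24 = 72.59 h.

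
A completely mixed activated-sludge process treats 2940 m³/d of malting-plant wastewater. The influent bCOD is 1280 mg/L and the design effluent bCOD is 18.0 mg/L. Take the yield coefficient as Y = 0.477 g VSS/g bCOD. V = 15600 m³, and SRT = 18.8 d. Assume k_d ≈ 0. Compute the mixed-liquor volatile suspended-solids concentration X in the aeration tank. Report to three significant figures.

Without decay, X = Y Q (S₀−S) θ_c / V = 0.477 × 2940 × (1280 − 18.0) × 18.8 / 15600 = 2133 mg/L.

X ≈ 2130 mg/L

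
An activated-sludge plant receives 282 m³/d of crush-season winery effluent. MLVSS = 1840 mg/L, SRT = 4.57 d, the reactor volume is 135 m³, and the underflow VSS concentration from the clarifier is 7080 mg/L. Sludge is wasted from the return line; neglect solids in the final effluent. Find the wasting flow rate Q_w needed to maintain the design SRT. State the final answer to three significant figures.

Q_w = (V·X)/(θ_c X_r) = 135.0 × 1840 / (4.57 × 7080) = 7.677 m³/d.

Q_w ≈ 7.68 m³/d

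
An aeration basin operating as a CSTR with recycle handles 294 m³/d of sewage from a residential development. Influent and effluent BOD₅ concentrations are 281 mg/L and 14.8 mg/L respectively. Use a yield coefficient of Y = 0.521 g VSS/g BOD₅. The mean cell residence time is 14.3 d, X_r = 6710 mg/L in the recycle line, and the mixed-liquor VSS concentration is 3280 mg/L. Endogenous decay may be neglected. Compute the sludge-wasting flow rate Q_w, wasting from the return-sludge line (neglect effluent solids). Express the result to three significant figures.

V·X = Y·Q·ΔS·θ_c gives V = 0.521 × 294 × (281 − 14.8) × 14.3 / 3280 = 177.8 m³.
θ_c = V·X/(Q_w·X_r) when wasting from the recycle, so Q_w = V·X/(θ_c·X_r) = 177.8 × 3280 / (14.3 × 6710) = 6.077 m³/d.

Q_w ≈ 6.08 m³/d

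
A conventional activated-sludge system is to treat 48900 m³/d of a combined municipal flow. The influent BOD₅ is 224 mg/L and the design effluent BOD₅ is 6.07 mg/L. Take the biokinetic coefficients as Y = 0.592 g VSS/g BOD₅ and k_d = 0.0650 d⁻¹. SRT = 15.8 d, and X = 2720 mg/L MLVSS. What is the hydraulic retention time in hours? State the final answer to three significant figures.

Rearranging the biomass balance for a CMAS with decay, V = Y·Q·ΔS·θ_c / [X·(1+k_d θ_c)] = 0.592 × 48900 × (224 − 6.07) × 15.8 / [2720 × (1 + 0.0650 × 15.8)] = 9.97×10^7 / 5513 = 18079 m³.
τ = V/Q = 18079/48900 = 0.3697 d, or 8.873 h.

τ ≈ 8.87 h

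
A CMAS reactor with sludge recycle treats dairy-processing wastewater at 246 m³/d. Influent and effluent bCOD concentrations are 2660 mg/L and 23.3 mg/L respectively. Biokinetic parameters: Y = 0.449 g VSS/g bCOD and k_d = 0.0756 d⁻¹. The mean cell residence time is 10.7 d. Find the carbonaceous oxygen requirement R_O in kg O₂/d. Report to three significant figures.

Correct the yield for decay: Y_obs = Y/(1 + k_d θ_c) = 0.449 / (1 + 0.0756 × 10.7) = 0.449 / 1.809 = 0.2482.
Mass of bCOD removed per day: Q(S₀ − S) = 246 × 2637 g/m³ = 648.6 kg/d.
Biomass synthesised: P_X = Y_obs × 648.6 = 161.0 kg VSS/d.
R_O = Q·ΔS − 1.42 P_X = 648.6 − 228.6 = 420.0 kg O₂/d.

R_O ≈ 420 kg O₂/d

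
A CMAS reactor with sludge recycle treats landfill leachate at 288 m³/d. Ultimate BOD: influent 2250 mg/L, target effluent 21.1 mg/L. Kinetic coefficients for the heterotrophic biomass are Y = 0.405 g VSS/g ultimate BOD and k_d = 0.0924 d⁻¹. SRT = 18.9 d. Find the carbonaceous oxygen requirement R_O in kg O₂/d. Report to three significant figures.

The observed yield is Y_obs = Y/(1 + k_d·θ_c) = 0.405 / (1 + 0.0924 × 18.9) = 0.405 / 2.746 = 0.1475 g VSS per g ultimate BOD removed.
ΔS = 2250 − 21.1 = 2229 mg/L, so the substrate removal rate is 288 × 2229/1000 = 641.9 kg ultimate BOD/d.
P_X = Y_obs·Q·(S₀ − S) = 0.1475 × 641.9 = 94.66 kg VSS/d.
R_O = Q·(S₀ − S) − 1.42·P_X = 641.9 − 1.42 × 94.66 = 507.5 kg O₂/d.

R_O ≈ 508 kg O₂/d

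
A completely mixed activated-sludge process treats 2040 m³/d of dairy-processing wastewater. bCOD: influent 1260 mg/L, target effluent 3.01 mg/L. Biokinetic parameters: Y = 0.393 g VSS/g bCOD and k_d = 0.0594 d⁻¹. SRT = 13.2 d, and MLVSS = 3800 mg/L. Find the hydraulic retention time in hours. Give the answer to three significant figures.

τ ≈ 23.1 h

Steady-state biomass mass balance: V·X·(1 + k_d·θ_c) = Y·Q·(S₀ − S)·θ_c, so V = 0.393 × 2040 × (1260 − 3.01) × 13.2 / [3800 × (1 + 0.0594 × 13.2)] = 1.33×10^7 / 6780 = 1962 m³.
τ = V/Q = 1962/2040 = 0.9618 d, or 23.08 h.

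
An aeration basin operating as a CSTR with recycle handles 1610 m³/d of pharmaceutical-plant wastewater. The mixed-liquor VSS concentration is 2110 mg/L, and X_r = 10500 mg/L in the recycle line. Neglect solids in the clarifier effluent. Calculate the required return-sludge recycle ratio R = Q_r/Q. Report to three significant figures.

R ≈ 0.251

Solids balance on the clarifier gives (1+R)X = R·X_r, so R = X/(X_r − X) = 2110 / (10500 − 2110) = 0.2515.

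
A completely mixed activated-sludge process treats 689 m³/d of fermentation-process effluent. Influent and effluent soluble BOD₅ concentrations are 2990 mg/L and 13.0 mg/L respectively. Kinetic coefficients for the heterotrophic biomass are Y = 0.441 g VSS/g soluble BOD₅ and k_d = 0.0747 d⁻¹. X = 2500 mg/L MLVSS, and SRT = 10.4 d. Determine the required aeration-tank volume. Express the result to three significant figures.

From the SRT design equation V = Y Q (S₀−S) θ_c / [X (1 + k_d θ_c)] = 0.441 × 689 × (2990 − 13.0) × 10.4 / [2500 × (1 + 0.0747 × 10.4)] = 9.41×10^6 / 4442 = 2118 m³.

V ≈ 2120 m³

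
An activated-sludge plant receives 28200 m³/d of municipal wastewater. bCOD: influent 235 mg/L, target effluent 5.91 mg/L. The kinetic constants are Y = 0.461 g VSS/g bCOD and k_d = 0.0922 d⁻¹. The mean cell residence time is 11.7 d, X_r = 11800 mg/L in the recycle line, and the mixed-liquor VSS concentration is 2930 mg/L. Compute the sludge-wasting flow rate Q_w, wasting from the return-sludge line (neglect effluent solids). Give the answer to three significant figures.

Q_w ≈ 121 m³/d

From the SRT design equation V = Y Q (S₀−S) θ_c / [X (1 + k_d θ_c)] = 0.461 × 28200 × (235 − 5.91) × 11.7 / [2930 × (1 + 0.0922 × 11.7)] = 3.48×10^7 / 6091 = 5721 m³.
Wasting from the return line (neglecting effluent solids): Q_w = V·X / (θ_c·X_r) = 5721 × 2930 / (11.7 × 11800) = 121.4 m³/d.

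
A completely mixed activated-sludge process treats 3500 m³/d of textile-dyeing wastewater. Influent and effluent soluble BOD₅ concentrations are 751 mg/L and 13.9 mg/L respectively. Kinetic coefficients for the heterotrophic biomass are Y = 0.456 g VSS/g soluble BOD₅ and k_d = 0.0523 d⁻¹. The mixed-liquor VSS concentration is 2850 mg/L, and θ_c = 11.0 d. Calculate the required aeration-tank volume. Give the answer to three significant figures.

Steady-state biomass mass balance: V·X·(1 + k_d·θ_c) = Y·Q·(S₀ − S)·θ_c, so V = 0.456 × 3500 × (751 − 13.9) × 11.0 / [2850 × (1 + 0.0523 × 11.0)] = 1.29×10^7 / 4490 = 2882 m³.

V ≈ 2880 m³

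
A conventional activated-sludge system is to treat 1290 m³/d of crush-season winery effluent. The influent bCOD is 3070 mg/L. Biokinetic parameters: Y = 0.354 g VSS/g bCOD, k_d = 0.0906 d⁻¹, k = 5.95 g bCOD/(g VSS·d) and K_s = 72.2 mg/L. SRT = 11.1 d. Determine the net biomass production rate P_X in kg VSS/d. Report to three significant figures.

P_X ≈ 697 kg VSS/d

Effluent substrate depends only on kinetics and SRT: S = K_s(1 + k_d θ_c) / [θ_c(Yk − k_d) − 1] = 72.2 × (1 + 0.0906 × 11.1) / [11.1 × (0.354 × 5.95 − 0.0906) − 1] = 144.8 / 21.37 = 6.775 mg/L.
The observed yield is Y_obs = Y/(1 + k_d·θ_c) = 0.354 / (1 + 0.0906 × 11.1) = 0.354 / 2.006 = 0.1765 g VSS per g bCOD removed.
Substrate removed = Q·(S₀ − S) = 1290 m³/d × (3070 − 6.77) g/m³ = 3.95×10^6 g/d = 3952 kg/d.
Net biomass production P_X = Y_obs × Q·(S₀ − S) = 0.1765 × 3952 = 697.5 kg VSS/d.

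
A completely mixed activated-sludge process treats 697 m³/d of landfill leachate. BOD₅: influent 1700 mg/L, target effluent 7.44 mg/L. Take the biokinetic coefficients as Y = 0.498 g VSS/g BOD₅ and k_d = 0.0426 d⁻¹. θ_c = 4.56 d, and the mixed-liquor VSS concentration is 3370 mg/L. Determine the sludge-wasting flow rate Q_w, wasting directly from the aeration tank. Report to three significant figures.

Steady-state biomass mass balance: V·X·(1 + k_d·θ_c) = Y·Q·(S₀ − S)·θ_c, so V = 0.498 × 697 × (1700 − 7.44) × 4.56 / [3370 × (1 + 0.0426 × 4.56)] = 2.68×10^6 / 4025 = 665.6 m³.
With mixed-liquor wasting, θ_c = V/Q_w, so Q_w = V/θ_c = 665.6/4.56 = 146.0 m³/d.

Q_w ≈ 146 m³/d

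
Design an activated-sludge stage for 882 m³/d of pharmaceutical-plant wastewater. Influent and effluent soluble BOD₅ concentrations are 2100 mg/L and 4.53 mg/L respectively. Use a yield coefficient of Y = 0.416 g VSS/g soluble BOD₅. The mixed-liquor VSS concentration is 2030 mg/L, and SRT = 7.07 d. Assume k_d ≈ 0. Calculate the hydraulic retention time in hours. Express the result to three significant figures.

τ ≈ 72.9 h

V·X = Y·Q·ΔS·θ_c gives V = 0.416 × 882 × (2100 − 4.53) × 7.07 / 2030 = 2678 m³.
τ = V/Q = 2678/882 = 3.036 d, or 72.86 h.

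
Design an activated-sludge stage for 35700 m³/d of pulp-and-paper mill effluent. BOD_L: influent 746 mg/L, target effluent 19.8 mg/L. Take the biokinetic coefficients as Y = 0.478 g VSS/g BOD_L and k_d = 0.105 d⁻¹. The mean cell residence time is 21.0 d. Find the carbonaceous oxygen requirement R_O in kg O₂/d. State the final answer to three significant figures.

R_O ≈ 20400 kg O₂/d

Y_obs = Y / (1 + k_d θ_c) = 0.478 / (1 + 0.105 × 21.0) = 0.478 / 3.205 = 0.1491.
ΔS = 746 − 19.8 = 726.2 mg/L, so the substrate removal rate is 35700 × 726.2/1000 = 25925 kg BOD_L/d.
Biomass synthesised: P_X = Y_obs × 25925 = 3867 kg VSS/d.
Carbonaceous O₂ demand = substrate oxidised − cell-mass equivalent = 25925 − 1.42 × 3867 = 20435 kg O₂/d.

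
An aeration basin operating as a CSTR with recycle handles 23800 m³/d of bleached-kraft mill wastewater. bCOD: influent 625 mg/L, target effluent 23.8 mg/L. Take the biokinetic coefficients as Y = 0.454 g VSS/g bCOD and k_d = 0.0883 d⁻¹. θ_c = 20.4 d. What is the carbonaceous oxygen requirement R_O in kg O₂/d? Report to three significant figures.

Y_obs = Y / (1 + k_d θ_c) = 0.454 / (1 + 0.0883 × 20.4) = 0.454 / 2.801 = 0.1621.
Q·(S₀ − S) = 23800 × (625 − 23.8) × 10⁻³ = 14309 kg/d removed.
Net sludge production P_X = 0.1621 × 14309 = 2319 kg VSS/d.
R_O = Q·(S₀ − S) − 1.42·P_X = 14309 − 1.42 × 2319 = 11016 kg O₂/d.

R_O ≈ 11000 kg O₂/d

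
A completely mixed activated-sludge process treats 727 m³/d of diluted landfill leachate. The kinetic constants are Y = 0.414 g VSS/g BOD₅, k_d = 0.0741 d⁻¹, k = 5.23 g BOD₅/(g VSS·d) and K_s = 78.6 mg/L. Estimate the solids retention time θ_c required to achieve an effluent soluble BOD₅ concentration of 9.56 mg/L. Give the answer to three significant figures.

θ_c ≈ 6.22 d

From 1/θ_c = Y·k·S/(K_s + S) − k_d: Y·k·S/(K_s+S) = 0.414 × 5.23 × 9.56 / (78.6 + 9.56) = 0.2348 d⁻¹.
Then 1/θ_c = μ − k_d = 0.2348 − 0.0741 = 0.1607 d⁻¹, giving θ_c = 6.223 d.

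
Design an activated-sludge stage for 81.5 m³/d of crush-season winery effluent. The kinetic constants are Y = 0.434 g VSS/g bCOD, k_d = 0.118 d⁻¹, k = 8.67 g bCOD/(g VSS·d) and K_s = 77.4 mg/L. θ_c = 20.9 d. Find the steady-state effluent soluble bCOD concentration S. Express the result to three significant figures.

Effluent substrate depends only on kinetics and SRT: S = K_s(1 + k_d θ_c) / [θ_c(Yk − k_d) − 1] = 77.4 × (1 + 0.118 × 20.9) / [20.9 × (0.434 × 8.67 − 0.118) − 1] = 268.3 / 75.18 = 3.569 mg/L.

S ≈ 3.57 mg/L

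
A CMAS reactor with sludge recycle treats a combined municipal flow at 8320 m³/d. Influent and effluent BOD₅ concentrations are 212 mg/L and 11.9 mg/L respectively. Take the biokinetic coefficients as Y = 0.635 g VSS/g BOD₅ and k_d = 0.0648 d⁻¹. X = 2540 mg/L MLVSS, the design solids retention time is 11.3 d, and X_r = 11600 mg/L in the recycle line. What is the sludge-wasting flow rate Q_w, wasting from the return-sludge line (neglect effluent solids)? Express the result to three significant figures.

Rearranging the biomass balance for a CMAS with decay, V = Y·Q·ΔS·θ_c / [X·(1+k_d θ_c)] = 0.635 × 8320 × (212 − 11.9) × 11.3 / [2540 × (1 + 0.0648 × 11.3)] = 1.19×10^7 / 4400 = 2715 m³.
Wasting from the return line (neglecting effluent solids): Q_w = V·X / (θ_c·X_r) = 2715 × 2540 / (11.3 × 11600) = 52.61 m³/d.

Q_w ≈ 52.6 m³/d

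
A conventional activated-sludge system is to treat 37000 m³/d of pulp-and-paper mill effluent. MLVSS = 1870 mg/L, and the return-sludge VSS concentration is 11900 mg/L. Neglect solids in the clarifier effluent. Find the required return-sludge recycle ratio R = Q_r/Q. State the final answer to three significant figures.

Solids balance on the clarifier gives (1+R)X = R·X_r, so R = X/(X_r − X) = 1870 / (11900 − 1870) = 0.1864.

R ≈ 0.186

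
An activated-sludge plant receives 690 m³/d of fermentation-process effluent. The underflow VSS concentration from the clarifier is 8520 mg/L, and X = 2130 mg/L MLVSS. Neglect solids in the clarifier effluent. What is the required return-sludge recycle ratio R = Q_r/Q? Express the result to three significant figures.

R ≈ 0.333

R = Q_r/Q = X/(X_r − X) = 2130 / (8520 − 2130) = 0.3333.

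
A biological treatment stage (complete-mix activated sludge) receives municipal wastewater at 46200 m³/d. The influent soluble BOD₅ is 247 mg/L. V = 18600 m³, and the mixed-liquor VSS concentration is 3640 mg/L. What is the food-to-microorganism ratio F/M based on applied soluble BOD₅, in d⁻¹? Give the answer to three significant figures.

F/M = applied load / biomass = Q·S₀/(V·X) = 46200 × 247 / (18600 × 3640) = 0.1685 d⁻¹.

F/M ≈ 0.169 d⁻¹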